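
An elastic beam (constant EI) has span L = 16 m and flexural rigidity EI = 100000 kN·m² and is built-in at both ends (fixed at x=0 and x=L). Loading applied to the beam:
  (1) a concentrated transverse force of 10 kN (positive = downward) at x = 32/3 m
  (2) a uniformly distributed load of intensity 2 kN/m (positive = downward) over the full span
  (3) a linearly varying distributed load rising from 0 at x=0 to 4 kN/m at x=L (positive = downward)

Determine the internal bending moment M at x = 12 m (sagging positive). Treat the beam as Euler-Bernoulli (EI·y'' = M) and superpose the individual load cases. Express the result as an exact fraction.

M(12) = 2744/135 kN·m

Load 1 — point force P=10 kN at a=32/3 m (b=L-a=16/3):
  M_1 = Pa²(a+3b)(L-x)/L³ - Pa²b/L²  [x>a] = 10·(32/3)²·((32/3)+3·(16/3))·(16-12)/16³ - 10·(32/3)²·(16/3)/16² = 160/27 kN·m
Load 2 — uniform load w=2 kN/m over full span:
  M_2 = wLx/2 - wL²/12 - wx²/2 = 2·16·12/2 - 2·16²/12 - 2·12²/2 = 16/3 kN·m
Load 3 — triangular load w₀=4 kN/m (0→w₀ over full span):
  M_3 = 3w₀Lx/20 - w₀L²/30 - w₀x³/(6L) = 3·4·16·12/20 - 4·16²/30 - 4·12³/(6·16) = 136/15 kN·m
Superposition: M = Σ M_i = 2744/135 kN·m ≈ 20.325926 kN·m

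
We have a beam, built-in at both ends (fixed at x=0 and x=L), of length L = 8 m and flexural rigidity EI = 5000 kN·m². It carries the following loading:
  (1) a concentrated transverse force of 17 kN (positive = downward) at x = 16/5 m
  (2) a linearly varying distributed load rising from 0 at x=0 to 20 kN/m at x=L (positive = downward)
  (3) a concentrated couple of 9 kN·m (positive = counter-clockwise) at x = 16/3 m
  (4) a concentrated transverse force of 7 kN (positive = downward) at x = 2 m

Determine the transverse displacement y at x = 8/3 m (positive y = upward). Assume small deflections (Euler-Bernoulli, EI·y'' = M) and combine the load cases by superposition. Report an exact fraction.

Load 1 — point force P=17 kN at a=16/5 m (b=L-a=24/5):
  y_1 = -Pb²x²(3aL-(3a+b)x)/(6L³EI)  [x≤a] = -17·(24/5)²·(8/3)²·(3·(16/5)·8-(3·(16/5)+(24/5))·(8/3))/(6·8³·5000) = -544/78125 m
Load 2 — triangular load w₀=20 kN/m (0→w₀ over full span):
  y_2 = -w₀x²(L-x)²(x+2L)/(120LEI) = -20·(8/3)²·(8-(8/3))²·((8/3)+2·8)/(120·8·5000) = -7168/455625 m
Load 3 — applied couple M₀=9 kN·m at a=16/3 m (b=L-a=8/3):
  y_3 = (R_Ax³/6 - M_Ax²/2)/EI  [x≤a] with R_A=3/2, M_A=3 = ((3/2)·(8/3)³/6 - 3·(8/3)²/2)/5000 = -4/3375 m
Load 4 — point force P=7 kN at a=2 m (b=L-a=6):
  y_4 = -Pa²(L-x)²(3bL-(3b+a)(L-x))/(6L³EI)  [x>a] = -7·2²·(8-(8/3))²·(3·6·8-(3·6+2)·(8-(8/3)))/(6·8³·5000) = -98/50625 m
Superposition: y = Σ y_i = -1470326/56953125 m ≈ -0.025816 m

y(8/3) = -1470326/56953125 m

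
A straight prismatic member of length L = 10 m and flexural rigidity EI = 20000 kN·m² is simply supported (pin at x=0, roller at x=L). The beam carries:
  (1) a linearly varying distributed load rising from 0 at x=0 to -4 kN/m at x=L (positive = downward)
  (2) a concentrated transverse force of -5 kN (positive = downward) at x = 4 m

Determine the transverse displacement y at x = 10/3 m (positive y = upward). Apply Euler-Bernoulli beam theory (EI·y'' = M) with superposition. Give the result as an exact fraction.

Load 1 — triangular load w₀=-4 kN/m (0→w₀ over full span):
  y_1 = -w₀x(7L⁴-10L²x²+3x⁴)/(360LEI) = -(-4)·(10/3)·(7·10⁴-10·10²·(10/3)²+3·(10/3)⁴)/(360·10·20000) = 8/729 m
Load 2 — point force P=-5 kN at a=4 m (b=L-a=6):
  y_2 = -Pbx(L²-b²-x²)/(6LEI)  [x≤a] = -(-5)·6·(10/3)·(10²-6²-(10/3)²)/(6·10·20000) = 119/27000 m
Superposition: y = Σ y_i = 11213/729000 m ≈ 0.015381 m

y(10/3) = 11213/729000 m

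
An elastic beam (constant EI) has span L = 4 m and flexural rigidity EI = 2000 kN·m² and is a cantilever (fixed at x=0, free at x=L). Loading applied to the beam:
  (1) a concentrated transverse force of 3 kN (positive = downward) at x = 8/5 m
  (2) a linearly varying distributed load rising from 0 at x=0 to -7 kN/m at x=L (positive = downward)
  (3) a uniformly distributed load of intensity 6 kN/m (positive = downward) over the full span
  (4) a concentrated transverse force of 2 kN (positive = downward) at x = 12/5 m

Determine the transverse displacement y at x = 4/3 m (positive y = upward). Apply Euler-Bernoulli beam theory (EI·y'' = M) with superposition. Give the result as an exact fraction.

Load 1 — point force P=3 kN at a=8/5 m (b=L-a=12/5):
  y_1 = -Px²(3a-x)/(6EI)  [x≤a] = -3·(4/3)²·(3·(8/5)-(4/3))/(6·2000) = -26/16875 m
Load 2 — triangular load w₀=-7 kN/m (0→w₀ over full span):
  y_2 = (w₀Lx³/12-w₀L²x²/6-w₀x⁵/(120L))/EI = ((-7)·4·(4/3)³/12-(-7)·4²·(4/3)²/6-(-7)·(4/3)⁵/(120·4))/2000 = 6314/455625 m
Load 3 — uniform load w=6 kN/m over full span:
  y_3 = -wx²(x²-4Lx+6L²)/(24EI) = -6·(4/3)²·((4/3)²-4·4·(4/3)+6·4²)/(24·2000) = -172/10125 m
Load 4 — point force P=2 kN at a=12/5 m (b=L-a=8/5):
  y_4 = -Px²(3a-x)/(6EI)  [x≤a] = -2·(4/3)²·(3·(12/5)-(4/3))/(6·2000) = -88/50625 m
Superposition: y = Σ y_i = -584/91125 m ≈ -0.006409 m

y(4/3) = -584/91125 m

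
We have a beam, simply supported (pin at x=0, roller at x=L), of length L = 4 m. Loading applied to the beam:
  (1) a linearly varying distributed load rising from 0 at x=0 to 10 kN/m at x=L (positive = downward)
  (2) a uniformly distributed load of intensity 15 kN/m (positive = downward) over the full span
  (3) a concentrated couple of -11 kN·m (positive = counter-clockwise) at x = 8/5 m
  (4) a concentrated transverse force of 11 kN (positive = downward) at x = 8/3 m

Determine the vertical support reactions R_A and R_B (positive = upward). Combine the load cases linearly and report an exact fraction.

Load 1 — triangular load w₀=10 kN/m (0→w₀ over full span):
  R_A = w₀L/6 = 10·4/6 = 20/3 kN
  R_B = w₀L/3 = 10·4/3 = 40/3 kN
Load 2 — uniform load w=15 kN/m over full span:
  R_A = wL/2 = 15·4/2 = 30 kN
  R_B = wL/2 = 15·4/2 = 30 kN
Load 3 — applied couple M₀=-11 kN·m at a=8/5 m (b=L-a=12/5):
  R_A = M₀/L = (-11)/4 = -11/4 kN
  R_B = -M₀/L = -(-11)/4 = 11/4 kN
Load 4 — point force P=11 kN at a=8/3 m (b=L-a=4/3):
  R_A = Pb/L = 11·(4/3)/4 = 11/3 kN
  R_B = Pa/L = 11·(8/3)/4 = 22/3 kN
Superposition: R_A = 451/12 kN, R_B = 641/12 kN

R_A = 451/12 kN, R_B = 641/12 kN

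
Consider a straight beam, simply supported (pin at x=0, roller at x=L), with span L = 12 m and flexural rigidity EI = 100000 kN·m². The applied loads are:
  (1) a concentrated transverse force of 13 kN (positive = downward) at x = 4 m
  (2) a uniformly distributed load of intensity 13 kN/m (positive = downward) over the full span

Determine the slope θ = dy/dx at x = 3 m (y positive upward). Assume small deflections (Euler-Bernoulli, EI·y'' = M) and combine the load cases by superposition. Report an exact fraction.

Load 1 — point force P=13 kN at a=4 m (b=L-a=8):
  θ_1 = -Pb(L²-b²-3x²)/(6LEI)  [x≤a] = -13·8·(12²-8²-3·3²)/(6·12·100000) = -689/900000 rad
Load 2 — uniform load w=13 kN/m over full span:
  θ_2 = -w(L³-6Lx²+4x³)/(24EI) = -13·(12³-6·12·3²+4·3³)/(24·100000) = -1287/200000 rad
Superposition: θ = Σ θ_i = -12961/1800000 rad ≈ -0.007201 rad

θ(3) = -12961/1800000 rad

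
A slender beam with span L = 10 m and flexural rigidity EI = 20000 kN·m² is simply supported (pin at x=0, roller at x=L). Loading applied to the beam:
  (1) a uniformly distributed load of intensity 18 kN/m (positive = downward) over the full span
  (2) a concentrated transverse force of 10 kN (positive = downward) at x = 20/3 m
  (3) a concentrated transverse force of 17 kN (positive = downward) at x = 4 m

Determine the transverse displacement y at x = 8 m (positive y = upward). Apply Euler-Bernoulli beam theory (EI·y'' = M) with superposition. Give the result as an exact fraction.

Load 1 — uniform load w=18 kN/m over full span:
  y_1 = -wx(L³-2Lx²+x³)/(24EI) = -18·8·(10³-2·10·8²+8³)/(24·20000) = -87/1250 m
Load 2 — point force P=10 kN at a=20/3 m (b=L-a=10/3):
  y_2 = -Pa(L-x)(2Lx-a²-x²)/(6LEI)  [x>a] = -10·(20/3)·(10-8)·(2·10·8-(20/3)²-8²)/(6·10·20000) = -58/10125 m
Load 3 — point force P=17 kN at a=4 m (b=L-a=6):
  y_3 = -Pa(L-x)(2Lx-a²-x²)/(6LEI)  [x>a] = -17·4·(10-8)·(2·10·8-4²-8²)/(6·10·20000) = -17/1875 m
Superposition: y = Σ y_i = -1709/20250 m ≈ -0.084395 m

y(8) = -1709/20250 m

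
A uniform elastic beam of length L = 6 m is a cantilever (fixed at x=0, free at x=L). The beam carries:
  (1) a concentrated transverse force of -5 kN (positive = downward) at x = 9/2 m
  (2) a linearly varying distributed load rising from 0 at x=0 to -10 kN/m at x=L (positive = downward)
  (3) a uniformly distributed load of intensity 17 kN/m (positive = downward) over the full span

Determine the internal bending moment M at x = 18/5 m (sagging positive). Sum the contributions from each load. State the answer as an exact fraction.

M(18/5) = -39/2 kN·m

Load 1 — point force P=-5 kN at a=9/2 m (b=L-a=3/2):
  M_1 = -P(a-x)  [x≤a] = -(-5)·((9/2)-(18/5)) = 9/2 kN·m
Load 2 — triangular load w₀=-10 kN/m (0→w₀ over full span):
  M_2 = w₀Lx/2 - w₀L²/3 - w₀x³/(6L) = (-10)·6·(18/5)/2 - (-10)·6²/3 - (-10)·(18/5)³/(6·6) = 624/25 kN·m
Load 3 — uniform load w=17 kN/m over full span:
  M_3 = -w(L-x)²/2 = -17·(6-(18/5))²/2 = -1224/25 kN·m
Superposition: M = Σ M_i = -39/2 kN·m ≈ -19.500000 kN·m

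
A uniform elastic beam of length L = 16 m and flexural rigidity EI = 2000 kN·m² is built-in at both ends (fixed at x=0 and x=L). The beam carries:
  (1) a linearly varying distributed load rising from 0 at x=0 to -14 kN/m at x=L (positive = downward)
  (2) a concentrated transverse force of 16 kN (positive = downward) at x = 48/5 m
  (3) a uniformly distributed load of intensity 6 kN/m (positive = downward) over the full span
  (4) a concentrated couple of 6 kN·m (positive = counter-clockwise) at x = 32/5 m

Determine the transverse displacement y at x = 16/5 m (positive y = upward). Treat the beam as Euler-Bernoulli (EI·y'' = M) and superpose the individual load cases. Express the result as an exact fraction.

y(16/5) = -16528/390625 m

Load 1 — triangular load w₀=-14 kN/m (0→w₀ over full span):
  y_1 = -w₀x²(L-x)²(x+2L)/(120LEI) = -(-14)·(16/5)²·(16-(16/5))²·((16/5)+2·16)/(120·16·2000) = 1261568/5859375 m
Load 2 — point force P=16 kN at a=48/5 m (b=L-a=32/5):
  y_2 = -Pb²x²(3aL-(3a+b)x)/(6L³EI)  [x≤a] = -16·(32/5)²·(16/5)²·(3·(48/5)·16-(3·(48/5)+(32/5))·(16/5))/(6·16³·2000) = -278528/5859375 m
Load 3 — uniform load w=6 kN/m over full span:
  y_3 = -wx²(L-x)²/(24EI) = -6·(16/5)²·(16-(16/5))²/(24·2000) = -16384/78125 m
Load 4 — applied couple M₀=6 kN·m at a=32/5 m (b=L-a=48/5):
  y_4 = (R_Ax³/6 - M_Ax²/2)/EI  [x≤a] with R_A=27/50, M_A=18/25 = ((27/50)·(16/5)³/6 - (18/25)·(16/5)²/2)/2000 = -144/390625 m
Superposition: y = Σ y_i = -16528/390625 m ≈ -0.042312 m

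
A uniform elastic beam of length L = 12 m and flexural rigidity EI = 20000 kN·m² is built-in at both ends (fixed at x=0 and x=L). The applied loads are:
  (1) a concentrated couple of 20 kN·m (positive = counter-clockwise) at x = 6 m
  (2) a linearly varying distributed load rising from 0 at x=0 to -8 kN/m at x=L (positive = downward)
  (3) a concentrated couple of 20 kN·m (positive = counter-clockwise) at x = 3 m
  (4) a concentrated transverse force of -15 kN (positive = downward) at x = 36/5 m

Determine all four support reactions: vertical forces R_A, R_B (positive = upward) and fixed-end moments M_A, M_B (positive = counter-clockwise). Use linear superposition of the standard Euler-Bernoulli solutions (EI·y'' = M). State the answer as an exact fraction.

R_A = -3061/200 kN, M_A = -5443/100 kN·m, R_B = -9539/200 kN, M_B = 9477/100 kN·m

Load 1 — applied couple M₀=20 kN·m at a=6 m (b=L-a=6):
  R_A = 6M₀ab/L³ = 6·20·6·6/12³ = 5/2 kN
  M_A = M₀b(2a-b)/L² = 20·6·(2·6-6)/12² = 5 kN·m
  R_B = -6M₀ab/L³ = -6·20·6·6/12³ = -5/2 kN
  M_B = M₀a(2b-a)/L² = 20·6·(2·6-6)/12² = 5 kN·m
Load 2 — triangular load w₀=-8 kN/m (0→w₀ over full span):
  R_A = 3w₀L/20 = 3·(-8)·12/20 = -72/5 kN
  M_A = w₀L²/30 = (-8)·12²/30 = -192/5 kN·m
  R_B = 7w₀L/20 = 7·(-8)·12/20 = -168/5 kN
  M_B = -w₀L²/20 = -(-8)·12²/20 = 288/5 kN·m
Load 3 — applied couple M₀=20 kN·m at a=3 m (b=L-a=9):
  R_A = 6M₀ab/L³ = 6·20·3·9/12³ = 15/8 kN
  M_A = M₀b(2a-b)/L² = 20·9·(2·3-9)/12² = -15/4 kN·m
  R_B = -6M₀ab/L³ = -6·20·3·9/12³ = -15/8 kN
  M_B = M₀a(2b-a)/L² = 20·3·(2·9-3)/12² = 25/4 kN·m
Load 4 — point force P=-15 kN at a=36/5 m (b=L-a=24/5):
  R_A = Pb²(3a+b)/L³ = (-15)·(24/5)²·(3·(36/5)+(24/5))/12³ = -132/25 kN
  M_A = Pab²/L² = (-15)·(36/5)·(24/5)²/12² = -432/25 kN·m
  R_B = Pa²(a+3b)/L³ = (-15)·(36/5)²·((36/5)+3·(24/5))/12³ = -243/25 kN
  M_B = -Pa²b/L² = -(-15)·(36/5)²·(24/5)/12² = 648/25 kN·m
Superposition: R_A = -3061/200 kN, M_A = -5443/100 kN·m, R_B = -9539/200 kN, M_B = 9477/100 kN·m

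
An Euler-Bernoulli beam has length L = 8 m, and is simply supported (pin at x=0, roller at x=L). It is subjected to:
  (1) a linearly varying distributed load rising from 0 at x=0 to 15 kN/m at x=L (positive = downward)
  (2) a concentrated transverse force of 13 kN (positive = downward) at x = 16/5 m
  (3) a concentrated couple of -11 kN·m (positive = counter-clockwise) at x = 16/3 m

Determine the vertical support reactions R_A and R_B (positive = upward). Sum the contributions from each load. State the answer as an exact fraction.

R_A = 1057/40 kN, R_B = 1863/40 kN

Load 1 — triangular load w₀=15 kN/m (0→w₀ over full span):
  R_A = w₀L/6 = 15·8/6 = 20 kN
  R_B = w₀L/3 = 15·8/3 = 40 kN
Load 2 — point force P=13 kN at a=16/5 m (b=L-a=24/5):
  R_A = Pb/L = 13·(24/5)/8 = 39/5 kN
  R_B = Pa/L = 13·(16/5)/8 = 26/5 kN
Load 3 — applied couple M₀=-11 kN·m at a=16/3 m (b=L-a=8/3):
  R_A = M₀/L = (-11)/8 = -11/8 kN
  R_B = -M₀/L = -(-11)/8 = 11/8 kN
Superposition: R_A = 1057/40 kN, R_B = 1863/40 kN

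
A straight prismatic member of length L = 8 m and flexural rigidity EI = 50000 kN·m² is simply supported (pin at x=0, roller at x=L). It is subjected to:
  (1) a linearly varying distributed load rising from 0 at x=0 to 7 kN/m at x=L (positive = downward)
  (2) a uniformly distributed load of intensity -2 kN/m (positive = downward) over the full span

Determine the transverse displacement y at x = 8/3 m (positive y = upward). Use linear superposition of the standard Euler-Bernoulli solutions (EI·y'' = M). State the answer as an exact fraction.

y(8/3) = -2944/2278125 m

Load 1 — triangular load w₀=7 kN/m (0→w₀ over full span):
  y_1 = -w₀x(7L⁴-10L²x²+3x⁴)/(360LEI) = -7·(8/3)·(7·8⁴-10·8²·(8/3)²+3·(8/3)⁴)/(360·8·50000) = -7168/2278125 m
Load 2 — uniform load w=-2 kN/m over full span:
  y_2 = -wx(L³-2Lx²+x³)/(24EI) = -(-2)·(8/3)·(8³-2·8·(8/3)²+(8/3)³)/(24·50000) = 1408/759375 m
Superposition: y = Σ y_i = -2944/2278125 m ≈ -0.001292 m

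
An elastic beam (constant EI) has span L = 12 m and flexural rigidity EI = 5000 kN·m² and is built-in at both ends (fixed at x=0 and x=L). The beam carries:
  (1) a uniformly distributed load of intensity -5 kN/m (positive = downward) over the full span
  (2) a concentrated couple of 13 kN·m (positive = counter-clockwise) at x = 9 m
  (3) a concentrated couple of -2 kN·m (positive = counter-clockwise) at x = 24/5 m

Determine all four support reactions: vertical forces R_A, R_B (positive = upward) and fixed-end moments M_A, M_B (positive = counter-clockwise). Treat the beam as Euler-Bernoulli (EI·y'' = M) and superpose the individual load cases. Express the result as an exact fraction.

R_A = -23217/800 kN, M_A = -22471/400 kN·m, R_B = -24783/800 kN, M_B = 22769/400 kN·m

Load 1 — uniform load w=-5 kN/m over full span:
  R_A = wL/2 = (-5)·12/2 = -30 kN
  M_A = wL²/12 = (-5)·12²/12 = -60 kN·m
  R_B = wL/2 = (-5)·12/2 = -30 kN
  M_B = -wL²/12 = -(-5)·12²/12 = 60 kN·m
Load 2 — applied couple M₀=13 kN·m at a=9 m (b=L-a=3):
  R_A = 6M₀ab/L³ = 6·13·9·3/12³ = 39/32 kN
  M_A = M₀b(2a-b)/L² = 13·3·(2·9-3)/12² = 65/16 kN·m
  R_B = -6M₀ab/L³ = -6·13·9·3/12³ = -39/32 kN
  M_B = M₀a(2b-a)/L² = 13·9·(2·3-9)/12² = -39/16 kN·m
Load 3 — applied couple M₀=-2 kN·m at a=24/5 m (b=L-a=36/5):
  R_A = 6M₀ab/L³ = 6·(-2)·(24/5)·(36/5)/12³ = -6/25 kN
  M_A = M₀b(2a-b)/L² = (-2)·(36/5)·(2·(24/5)-(36/5))/12² = -6/25 kN·m
  R_B = -6M₀ab/L³ = -6·(-2)·(24/5)·(36/5)/12³ = 6/25 kN
  M_B = M₀a(2b-a)/L² = (-2)·(24/5)·(2·(36/5)-(24/5))/12² = -16/25 kN·m
Superposition: R_A = -23217/800 kN, M_A = -22471/400 kN·m, R_B = -24783/800 kN, M_B = 22769/400 kN·m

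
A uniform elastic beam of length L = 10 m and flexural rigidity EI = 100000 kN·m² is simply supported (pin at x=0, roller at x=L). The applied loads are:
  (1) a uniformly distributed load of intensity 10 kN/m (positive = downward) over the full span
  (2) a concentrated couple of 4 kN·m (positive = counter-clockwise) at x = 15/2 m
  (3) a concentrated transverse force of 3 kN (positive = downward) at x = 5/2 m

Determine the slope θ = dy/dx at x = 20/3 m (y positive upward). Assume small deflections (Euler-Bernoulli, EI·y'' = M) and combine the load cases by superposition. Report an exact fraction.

Load 1 — uniform load w=10 kN/m over full span:
  θ_1 = -w(L³-6Lx²+4x³)/(24EI) = -10·(10³-6·10·(20/3)²+4·(20/3)³)/(24·100000) = 13/6480 rad
Load 2 — applied couple M₀=4 kN·m at a=15/2 m (b=L-a=5/2):
  θ_2 = (M₀x²/(2L)+C₁)/EI  [x≤a] with C₁=M₀(3b²-L²)/(6L)=-65/12 = (4·(20/3)²/(2·10)+(-65/12))/100000 = 1/28800 rad
Load 3 — point force P=3 kN at a=5/2 m (b=L-a=15/2):
  θ_3 = -Pa(2L²-6Lx+3x²+a²)/(6LEI)  [x>a] = -3·(5/2)·(2·10²-6·10·(20/3)+3·(20/3)²+(5/2)²)/(6·10·100000) = 29/384000 rad
Superposition: θ = Σ θ_i = 21943/10368000 rad ≈ 0.002116 rad

θ(20/3) = 21943/10368000 rad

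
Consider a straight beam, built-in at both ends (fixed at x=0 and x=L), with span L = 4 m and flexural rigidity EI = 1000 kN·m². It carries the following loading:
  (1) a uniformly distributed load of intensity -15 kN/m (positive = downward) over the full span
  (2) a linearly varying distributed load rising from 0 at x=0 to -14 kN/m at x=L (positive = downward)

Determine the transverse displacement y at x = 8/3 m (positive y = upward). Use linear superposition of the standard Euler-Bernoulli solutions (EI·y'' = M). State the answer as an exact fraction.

Load 1 — uniform load w=-15 kN/m over full span:
  y_1 = -wx²(L-x)²/(24EI) = -(-15)·(8/3)²·(4-(8/3))²/(24·1000) = 16/2025 m
Load 2 — triangular load w₀=-14 kN/m (0→w₀ over full span):
  y_2 = -w₀x²(L-x)²(x+2L)/(120LEI) = -(-14)·(8/3)²·(4-(8/3))²·((8/3)+2·4)/(120·4·1000) = 1792/455625 m
Superposition: y = Σ y_i = 5392/455625 m ≈ 0.011834 m

y(8/3) = 5392/455625 m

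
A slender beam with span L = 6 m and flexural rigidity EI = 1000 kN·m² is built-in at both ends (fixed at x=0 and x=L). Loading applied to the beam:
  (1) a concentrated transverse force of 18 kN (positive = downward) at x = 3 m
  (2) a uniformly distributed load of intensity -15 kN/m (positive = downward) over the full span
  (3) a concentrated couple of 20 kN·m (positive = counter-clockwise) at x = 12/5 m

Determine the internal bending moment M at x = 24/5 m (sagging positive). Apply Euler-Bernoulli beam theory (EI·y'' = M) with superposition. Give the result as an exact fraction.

Load 1 — point force P=18 kN at a=3 m (b=L-a=3):
  M_1 = Pa²(a+3b)(L-x)/L³ - Pa²b/L²  [x>a] = 18·3²·(3+3·3)·(6-(24/5))/6³ - 18·3²·3/6² = -27/10 kN·m
Load 2 — uniform load w=-15 kN/m over full span:
  M_2 = wLx/2 - wL²/12 - wx²/2 = (-15)·6·(24/5)/2 - (-15)·6²/12 - (-15)·(24/5)²/2 = 9/5 kN·m
Load 3 — applied couple M₀=20 kN·m at a=12/5 m (b=L-a=18/5):
  M_3 = R_Ax - M_A - M₀  [x>a] with R_A=24/5, M_A=12/5 = (24/5)·(24/5) - (12/5) - 20 = 16/25 kN·m
Superposition: M = Σ M_i = -13/50 kN·m ≈ -0.260000 kN·m

M(24/5) = -13/50 kN·m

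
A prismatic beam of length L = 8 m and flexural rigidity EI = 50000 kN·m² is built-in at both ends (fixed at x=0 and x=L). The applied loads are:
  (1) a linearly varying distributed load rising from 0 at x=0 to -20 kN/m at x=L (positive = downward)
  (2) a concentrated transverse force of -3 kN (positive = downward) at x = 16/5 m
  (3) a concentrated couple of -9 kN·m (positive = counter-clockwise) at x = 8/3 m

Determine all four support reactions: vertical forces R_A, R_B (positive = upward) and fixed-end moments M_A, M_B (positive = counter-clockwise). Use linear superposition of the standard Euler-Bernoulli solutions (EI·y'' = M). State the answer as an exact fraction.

Load 1 — triangular load w₀=-20 kN/m (0→w₀ over full span):
  R_A = 3w₀L/20 = 3·(-20)·8/20 = -24 kN
  M_A = w₀L²/30 = (-20)·8²/30 = -128/3 kN·m
  R_B = 7w₀L/20 = 7·(-20)·8/20 = -56 kN
  M_B = -w₀L²/20 = -(-20)·8²/20 = 64 kN·m
Load 2 — point force P=-3 kN at a=16/5 m (b=L-a=24/5):
  R_A = Pb²(3a+b)/L³ = (-3)·(24/5)²·(3·(16/5)+(24/5))/8³ = -243/125 kN
  M_A = Pab²/L² = (-3)·(16/5)·(24/5)²/8² = -432/125 kN·m
  R_B = Pa²(a+3b)/L³ = (-3)·(16/5)²·((16/5)+3·(24/5))/8³ = -132/125 kN
  M_B = -Pa²b/L² = -(-3)·(16/5)²·(24/5)/8² = 288/125 kN·m
Load 3 — applied couple M₀=-9 kN·m at a=8/3 m (b=L-a=16/3):
  R_A = 6M₀ab/L³ = 6·(-9)·(8/3)·(16/3)/8³ = -3/2 kN
  M_A = M₀b(2a-b)/L² = (-9)·(16/3)·(2·(8/3)-(16/3))/8² = 0 kN·m
  R_B = -6M₀ab/L³ = -6·(-9)·(8/3)·(16/3)/8³ = 3/2 kN
  M_B = M₀a(2b-a)/L² = (-9)·(8/3)·(2·(16/3)-(8/3))/8² = -3 kN·m
Superposition: R_A = -6861/250 kN, M_A = -17296/375 kN·m, R_B = -13889/250 kN, M_B = 7913/125 kN·m

R_A = -6861/250 kN, M_A = -17296/375 kN·m, R_B = -13889/250 kN, M_B = 7913/125 kN·m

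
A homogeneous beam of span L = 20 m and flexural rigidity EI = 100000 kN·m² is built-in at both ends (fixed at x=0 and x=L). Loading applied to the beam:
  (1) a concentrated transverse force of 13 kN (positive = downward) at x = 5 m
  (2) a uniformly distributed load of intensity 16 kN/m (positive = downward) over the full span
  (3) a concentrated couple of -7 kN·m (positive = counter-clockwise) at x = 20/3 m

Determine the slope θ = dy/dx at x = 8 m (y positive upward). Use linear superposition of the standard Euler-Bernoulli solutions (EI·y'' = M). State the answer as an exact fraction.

Load 1 — point force P=13 kN at a=5 m (b=L-a=15):
  θ_1 = Pa²(L-x)(2bL-(3b+a)(L-x))/(2L³EI)  [x>a] = 13·5²·(20-8)·(2·15·20-(3·15+5)·(20-8))/(2·20³·100000) = 0 rad
Load 2 — uniform load w=16 kN/m over full span:
  θ_2 = -wx(L-x)(L-2x)/(12EI) = -16·8·(20-8)·(20-2·8)/(12·100000) = -16/3125 rad
Load 3 — applied couple M₀=-7 kN·m at a=20/3 m (b=L-a=40/3):
  θ_3 = (R_Ax²/2 - M_Ax - M₀(x-a))/EI  [x>a] with R_A=-7/15, M_A=0 = ((-7/15)·8²/2 - 0·8 - (-7)·(8-(20/3)))/100000 = -7/125000 rad
Superposition: θ = Σ θ_i = -647/125000 rad ≈ -0.005176 rad

θ(8) = -647/125000 rad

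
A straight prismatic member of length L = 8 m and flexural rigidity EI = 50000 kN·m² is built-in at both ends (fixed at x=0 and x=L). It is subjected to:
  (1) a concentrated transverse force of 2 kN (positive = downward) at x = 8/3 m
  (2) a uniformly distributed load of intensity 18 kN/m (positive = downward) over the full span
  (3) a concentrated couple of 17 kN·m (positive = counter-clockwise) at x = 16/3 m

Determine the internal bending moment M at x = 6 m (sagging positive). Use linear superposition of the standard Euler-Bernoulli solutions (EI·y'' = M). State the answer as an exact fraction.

Load 1 — point force P=2 kN at a=8/3 m (b=L-a=16/3):
  M_1 = Pa²(a+3b)(L-x)/L³ - Pa²b/L²  [x>a] = 2·(8/3)²·((8/3)+3·(16/3))·(8-6)/8³ - 2·(8/3)²·(16/3)/8² = -4/27 kN·m
Load 2 — uniform load w=18 kN/m over full span:
  M_2 = wLx/2 - wL²/12 - wx²/2 = 18·8·6/2 - 18·8²/12 - 18·6²/2 = 12 kN·m
Load 3 — applied couple M₀=17 kN·m at a=16/3 m (b=L-a=8/3):
  M_3 = R_Ax - M_A - M₀  [x>a] with R_A=17/6, M_A=17/3 = (17/6)·6 - (17/3) - 17 = -17/3 kN·m
Superposition: M = Σ M_i = 167/27 kN·m ≈ 6.185185 kN·m

M(6) = 167/27 kN·m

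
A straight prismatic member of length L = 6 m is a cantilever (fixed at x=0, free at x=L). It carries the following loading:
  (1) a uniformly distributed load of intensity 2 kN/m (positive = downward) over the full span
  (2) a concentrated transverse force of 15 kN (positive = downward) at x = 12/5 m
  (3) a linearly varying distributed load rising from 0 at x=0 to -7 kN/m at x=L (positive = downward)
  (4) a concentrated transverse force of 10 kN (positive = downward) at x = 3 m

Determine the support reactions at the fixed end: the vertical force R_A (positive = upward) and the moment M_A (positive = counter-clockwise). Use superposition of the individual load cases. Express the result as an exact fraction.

R_A = 16 kN, M_A = 18 kN·m

Load 1 — uniform load w=2 kN/m over full span:
  R_A = wL = 2·6 = 12 kN
  M_A = wL²/2 = 2·6²/2 = 36 kN·m
Load 2 — point force P=15 kN at a=12/5 m (b=L-a=18/5):
  R_A = P = 15 kN
  M_A = Pa = 15·(12/5) = 36 kN·m
Load 3 — triangular load w₀=-7 kN/m (0→w₀ over full span):
  R_A = w₀L/2 = (-7)·6/2 = -21 kN
  M_A = w₀L²/3 = (-7)·6²/3 = -84 kN·m
Load 4 — point force P=10 kN at a=3 m (b=L-a=3):
  R_A = P = 10 kN
  M_A = Pa = 10·3 = 30 kN·m
Superposition: R_A = 16 kN, M_A = 18 kN·m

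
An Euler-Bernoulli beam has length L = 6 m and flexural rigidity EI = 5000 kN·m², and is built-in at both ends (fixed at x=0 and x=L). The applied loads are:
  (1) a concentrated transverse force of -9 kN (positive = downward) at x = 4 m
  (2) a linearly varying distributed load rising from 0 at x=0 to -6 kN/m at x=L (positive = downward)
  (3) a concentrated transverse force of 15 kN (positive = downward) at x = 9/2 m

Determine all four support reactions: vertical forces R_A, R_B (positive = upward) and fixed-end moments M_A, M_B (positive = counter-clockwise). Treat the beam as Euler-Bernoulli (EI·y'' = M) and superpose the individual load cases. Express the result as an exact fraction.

R_A = -2587/480 kN, M_A = -1117/160 kN·m, R_B = -3173/480 kN, M_B = 983/160 kN·m

Load 1 — point force P=-9 kN at a=4 m (b=L-a=2):
  R_A = Pb²(3a+b)/L³ = (-9)·2²·(3·4+2)/6³ = -7/3 kN
  M_A = Pab²/L² = (-9)·4·2²/6² = -4 kN·m
  R_B = Pa²(a+3b)/L³ = (-9)·4²·(4+3·2)/6³ = -20/3 kN
  M_B = -Pa²b/L² = -(-9)·4²·2/6² = 8 kN·m
Load 2 — triangular load w₀=-6 kN/m (0→w₀ over full span):
  R_A = 3w₀L/20 = 3·(-6)·6/20 = -27/5 kN
  M_A = w₀L²/30 = (-6)·6²/30 = -36/5 kN·m
  R_B = 7w₀L/20 = 7·(-6)·6/20 = -63/5 kN
  M_B = -w₀L²/20 = -(-6)·6²/20 = 54/5 kN·m
Load 3 — point force P=15 kN at a=9/2 m (b=L-a=3/2):
  R_A = Pb²(3a+b)/L³ = 15·(3/2)²·(3·(9/2)+(3/2))/6³ = 75/32 kN
  M_A = Pab²/L² = 15·(9/2)·(3/2)²/6² = 135/32 kN·m
  R_B = Pa²(a+3b)/L³ = 15·(9/2)²·((9/2)+3·(3/2))/6³ = 405/32 kN
  M_B = -Pa²b/L² = -15·(9/2)²·(3/2)/6² = -405/32 kN·m
Superposition: R_A = -2587/480 kN, M_A = -1117/160 kN·m, R_B = -3173/480 kN, M_B = 983/160 kN·m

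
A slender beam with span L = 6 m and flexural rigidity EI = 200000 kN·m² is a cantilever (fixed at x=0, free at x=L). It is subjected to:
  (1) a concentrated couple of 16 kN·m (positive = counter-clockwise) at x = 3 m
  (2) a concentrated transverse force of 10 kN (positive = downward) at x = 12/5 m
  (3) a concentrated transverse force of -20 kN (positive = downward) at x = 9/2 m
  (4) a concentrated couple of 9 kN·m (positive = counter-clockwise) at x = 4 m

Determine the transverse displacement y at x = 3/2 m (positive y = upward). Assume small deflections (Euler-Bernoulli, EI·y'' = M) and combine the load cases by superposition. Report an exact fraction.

y(3/2) = 387/800000 m

Load 1 — applied couple M₀=16 kN·m at a=3 m (b=L-a=3):
  y_1 = M₀x²/(2EI)  [x≤a] = 16·(3/2)²/(2·200000) = 9/100000 m
Load 2 — point force P=10 kN at a=12/5 m (b=L-a=18/5):
  y_2 = -Px²(3a-x)/(6EI)  [x≤a] = -10·(3/2)²·(3·(12/5)-(3/2))/(6·200000) = -171/1600000 m
Load 3 — point force P=-20 kN at a=9/2 m (b=L-a=3/2):
  y_3 = -Px²(3a-x)/(6EI)  [x≤a] = -(-20)·(3/2)²·(3·(9/2)-(3/2))/(6·200000) = 9/20000 m
Load 4 — applied couple M₀=9 kN·m at a=4 m (b=L-a=2):
  y_4 = M₀x²/(2EI)  [x≤a] = 9·(3/2)²/(2·200000) = 81/1600000 m
Superposition: y = Σ y_i = 387/800000 m ≈ 0.000484 m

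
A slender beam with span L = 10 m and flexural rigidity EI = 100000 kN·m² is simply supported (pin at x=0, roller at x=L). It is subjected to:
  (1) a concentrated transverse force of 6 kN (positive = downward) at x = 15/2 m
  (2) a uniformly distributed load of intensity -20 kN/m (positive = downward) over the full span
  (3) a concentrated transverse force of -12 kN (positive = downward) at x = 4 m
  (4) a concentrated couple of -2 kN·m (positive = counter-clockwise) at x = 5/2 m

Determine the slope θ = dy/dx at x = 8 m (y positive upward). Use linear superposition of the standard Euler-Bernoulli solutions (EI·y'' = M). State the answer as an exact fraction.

θ(8) = -33191/4800000 rad

Load 1 — point force P=6 kN at a=15/2 m (b=L-a=5/2):
  θ_1 = -Pa(2L²-6Lx+3x²+a²)/(6LEI)  [x>a] = -6·(15/2)·(2·10²-6·10·8+3·8²+(15/2)²)/(6·10·100000) = 381/1600000 rad
Load 2 — uniform load w=-20 kN/m over full span:
  θ_2 = -w(L³-6Lx²+4x³)/(24EI) = -(-20)·(10³-6·10·8²+4·8³)/(24·100000) = -33/5000 rad
Load 3 — point force P=-12 kN at a=4 m (b=L-a=6):
  θ_3 = -Pa(2L²-6Lx+3x²+a²)/(6LEI)  [x>a] = -(-12)·4·(2·10²-6·10·8+3·8²+4²)/(6·10·100000) = -9/15625 rad
Load 4 — applied couple M₀=-2 kN·m at a=5/2 m (b=L-a=15/2):
  θ_4 = (M₀x²/(2L)-M₀(x-a)+C₁)/EI  [x>a] with C₁=M₀(3b²-L²)/(6L)=-55/24 = ((-2)·8²/(2·10)-(-2)·(8-(5/2))+(-55/24))/100000 = 277/12000000 rad
Superposition: θ = Σ θ_i = -33191/4800000 rad ≈ -0.006915 rad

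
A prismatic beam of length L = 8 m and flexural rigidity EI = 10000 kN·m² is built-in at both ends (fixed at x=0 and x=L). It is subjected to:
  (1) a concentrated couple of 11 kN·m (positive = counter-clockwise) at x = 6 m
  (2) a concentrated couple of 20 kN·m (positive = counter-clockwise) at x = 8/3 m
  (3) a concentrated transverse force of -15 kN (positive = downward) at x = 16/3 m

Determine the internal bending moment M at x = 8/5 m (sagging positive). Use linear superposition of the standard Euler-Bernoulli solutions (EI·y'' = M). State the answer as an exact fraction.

Load 1 — applied couple M₀=11 kN·m at a=6 m (b=L-a=2):
  M_1 = R_Ax - M_A  [x≤a] with R_A=99/64, M_A=55/16 = (99/64)·(8/5) - (55/16) = -77/80 kN·m
Load 2 — applied couple M₀=20 kN·m at a=8/3 m (b=L-a=16/3):
  M_2 = R_Ax - M_A  [x≤a] with R_A=10/3, M_A=0 = (10/3)·(8/5) - 0 = 16/3 kN·m
Load 3 — point force P=-15 kN at a=16/3 m (b=L-a=8/3):
  M_3 = Pb²(3a+b)x/L³ - Pab²/L²  [x≤a] = (-15)·(8/3)²·(3·(16/3)+(8/3))·(8/5)/8³ - (-15)·(16/3)·(8/3)²/8² = 8/3 kN·m
Superposition: M = Σ M_i = 563/80 kN·m ≈ 7.037500 kN·m

M(8/5) = 563/80 kN·m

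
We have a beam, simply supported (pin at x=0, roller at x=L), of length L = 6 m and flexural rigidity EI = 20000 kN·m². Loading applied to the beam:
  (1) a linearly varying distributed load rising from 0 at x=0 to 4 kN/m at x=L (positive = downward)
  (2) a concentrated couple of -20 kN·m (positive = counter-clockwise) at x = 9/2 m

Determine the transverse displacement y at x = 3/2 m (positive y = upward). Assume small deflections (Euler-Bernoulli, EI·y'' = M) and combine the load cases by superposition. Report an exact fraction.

y(3/2) = -63/2560000 m

Load 1 — triangular load w₀=4 kN/m (0→w₀ over full span):
  y_1 = -w₀x(7L⁴-10L²x²+3x⁴)/(360LEI) = -4·(3/2)·(7·6⁴-10·6²·(3/2)²+3·(3/2)⁴)/(360·6·20000) = -2943/2560000 m
Load 2 — applied couple M₀=-20 kN·m at a=9/2 m (b=L-a=3/2):
  y_2 = (M₀x³/(6L)+C₁x)/EI  [x≤a] with C₁=M₀(3b²-L²)/(6L)=65/4 = ((-20)·(3/2)³/(6·6)+(65/4)·(3/2))/20000 = 9/8000 m
Superposition: y = Σ y_i = -63/2560000 m ≈ -0.000025 m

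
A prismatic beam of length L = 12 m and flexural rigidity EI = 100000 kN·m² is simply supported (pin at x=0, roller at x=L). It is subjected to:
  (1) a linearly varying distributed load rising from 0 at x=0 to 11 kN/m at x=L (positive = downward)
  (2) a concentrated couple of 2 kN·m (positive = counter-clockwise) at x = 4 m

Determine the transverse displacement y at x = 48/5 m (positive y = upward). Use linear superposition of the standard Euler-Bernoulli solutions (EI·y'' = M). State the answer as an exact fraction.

Load 1 — triangular load w₀=11 kN/m (0→w₀ over full span):
  y_1 = -w₀x(7L⁴-10L²x²+3x⁴)/(360LEI) = -11·(48/5)·(7·12⁴-10·12²·(48/5)²+3·(48/5)⁴)/(360·12·100000) = -452628/48828125 m
Load 2 — applied couple M₀=2 kN·m at a=4 m (b=L-a=8):
  y_2 = (M₀x³/(6L)-M₀(x-a)²/2+C₁x)/EI  [x>a] with C₁=M₀(3b²-L²)/(6L)=4/3 = (2·(48/5)³/(6·12)-2·((48/5)-4)²/2+(4/3)·(48/5))/100000 = 47/781250 m
Superposition: y = Σ y_i = -899381/97656250 m ≈ -0.009210 m

y(48/5) = -899381/97656250 m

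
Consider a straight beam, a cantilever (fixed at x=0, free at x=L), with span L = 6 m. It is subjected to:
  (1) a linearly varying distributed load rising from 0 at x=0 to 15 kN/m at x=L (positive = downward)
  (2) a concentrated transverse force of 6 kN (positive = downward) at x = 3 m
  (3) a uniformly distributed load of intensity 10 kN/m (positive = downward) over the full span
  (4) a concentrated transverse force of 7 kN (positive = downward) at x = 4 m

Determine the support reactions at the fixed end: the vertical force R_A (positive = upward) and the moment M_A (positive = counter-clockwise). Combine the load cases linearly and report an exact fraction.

Load 1 — triangular load w₀=15 kN/m (0→w₀ over full span):
  R_A = w₀L/2 = 15·6/2 = 45 kN
  M_A = w₀L²/3 = 15·6²/3 = 180 kN·m
Load 2 — point force P=6 kN at a=3 m (b=L-a=3):
  R_A = P = 6 kN
  M_A = Pa = 6·3 = 18 kN·m
Load 3 — uniform load w=10 kN/m over full span:
  R_A = wL = 10·6 = 60 kN
  M_A = wL²/2 = 10·6²/2 = 180 kN·m
Load 4 — point force P=7 kN at a=4 m (b=L-a=2):
  R_A = P = 7 kN
  M_A = Pa = 7·4 = 28 kN·m
Superposition: R_A = 118 kN, M_A = 406 kN·m

R_A = 118 kN, M_A = 406 kN·m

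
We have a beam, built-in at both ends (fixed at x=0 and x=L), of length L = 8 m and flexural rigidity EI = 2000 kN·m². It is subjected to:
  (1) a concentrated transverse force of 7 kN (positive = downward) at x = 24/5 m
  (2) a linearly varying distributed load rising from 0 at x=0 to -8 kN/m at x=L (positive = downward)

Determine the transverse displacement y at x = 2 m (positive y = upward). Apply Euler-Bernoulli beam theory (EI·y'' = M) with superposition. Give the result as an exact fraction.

y(2) = 53/7500 m

Load 1 — point force P=7 kN at a=24/5 m (b=L-a=16/5):
  y_1 = -Pb²x²(3aL-(3a+b)x)/(6L³EI)  [x≤a] = -7·(16/5)²·2²·(3·(24/5)·8-(3·(24/5)+(16/5))·2)/(6·8³·2000) = -7/1875 m
Load 2 — triangular load w₀=-8 kN/m (0→w₀ over full span):
  y_2 = -w₀x²(L-x)²(x+2L)/(120LEI) = -(-8)·2²·(8-2)²·(2+2·8)/(120·8·2000) = 27/2500 m
Superposition: y = Σ y_i = 53/7500 m ≈ 0.007067 m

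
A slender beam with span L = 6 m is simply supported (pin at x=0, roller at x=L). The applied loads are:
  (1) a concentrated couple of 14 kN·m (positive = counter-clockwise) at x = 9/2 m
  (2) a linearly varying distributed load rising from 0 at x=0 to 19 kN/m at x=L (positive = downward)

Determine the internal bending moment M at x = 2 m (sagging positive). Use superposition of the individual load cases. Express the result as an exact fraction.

M(2) = 346/9 kN·m

Load 1 — applied couple M₀=14 kN·m at a=9/2 m (b=L-a=3/2):
  M_1 = M₀x/L  [x≤a] = 14·2/6 = 14/3 kN·m
Load 2 — triangular load w₀=19 kN/m (0→w₀ over full span):
  M_2 = w₀Lx/6 - w₀x³/(6L) = 19·6·2/6 - 19·2³/(6·6) = 304/9 kN·m
Superposition: M = Σ M_i = 346/9 kN·m ≈ 38.444444 kN·m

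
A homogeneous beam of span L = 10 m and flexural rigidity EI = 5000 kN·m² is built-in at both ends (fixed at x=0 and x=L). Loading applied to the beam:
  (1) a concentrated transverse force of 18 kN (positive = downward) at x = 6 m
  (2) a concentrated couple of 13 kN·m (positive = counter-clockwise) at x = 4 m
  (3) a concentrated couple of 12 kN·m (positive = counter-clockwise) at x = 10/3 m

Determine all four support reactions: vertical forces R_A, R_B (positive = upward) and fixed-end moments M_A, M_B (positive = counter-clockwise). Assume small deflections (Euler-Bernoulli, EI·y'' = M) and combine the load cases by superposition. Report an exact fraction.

Load 1 — point force P=18 kN at a=6 m (b=L-a=4):
  R_A = Pb²(3a+b)/L³ = 18·4²·(3·6+4)/10³ = 792/125 kN
  M_A = Pab²/L² = 18·6·4²/10² = 432/25 kN·m
  R_B = Pa²(a+3b)/L³ = 18·6²·(6+3·4)/10³ = 1458/125 kN
  M_B = -Pa²b/L² = -18·6²·4/10² = -648/25 kN·m
Load 2 — applied couple M₀=13 kN·m at a=4 m (b=L-a=6):
  R_A = 6M₀ab/L³ = 6·13·4·6/10³ = 234/125 kN
  M_A = M₀b(2a-b)/L² = 13·6·(2·4-6)/10² = 39/25 kN·m
  R_B = -6M₀ab/L³ = -6·13·4·6/10³ = -234/125 kN
  M_B = M₀a(2b-a)/L² = 13·4·(2·6-4)/10² = 104/25 kN·m
Load 3 — applied couple M₀=12 kN·m at a=10/3 m (b=L-a=20/3):
  R_A = 6M₀ab/L³ = 6·12·(10/3)·(20/3)/10³ = 8/5 kN
  M_A = M₀b(2a-b)/L² = 12·(20/3)·(2·(10/3)-(20/3))/10² = 0 kN·m
  R_B = -6M₀ab/L³ = -6·12·(10/3)·(20/3)/10³ = -8/5 kN
  M_B = M₀a(2b-a)/L² = 12·(10/3)·(2·(20/3)-(10/3))/10² = 4 kN·m
Superposition: R_A = 1226/125 kN, M_A = 471/25 kN·m, R_B = 1024/125 kN, M_B = -444/25 kN·m

R_A = 1226/125 kN, M_A = 471/25 kN·m, R_B = 1024/125 kN, M_B = -444/25 kN·m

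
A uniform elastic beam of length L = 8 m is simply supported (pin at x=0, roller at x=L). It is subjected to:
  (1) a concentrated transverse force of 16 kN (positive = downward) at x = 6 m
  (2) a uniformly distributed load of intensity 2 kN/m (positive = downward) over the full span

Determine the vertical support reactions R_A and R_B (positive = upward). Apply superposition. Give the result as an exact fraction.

Load 1 — point force P=16 kN at a=6 m (b=L-a=2):
  R_A = Pb/L = 16·2/8 = 4 kN
  R_B = Pa/L = 16·6/8 = 12 kN
Load 2 — uniform load w=2 kN/m over full span:
  R_A = wL/2 = 2·8/2 = 8 kN
  R_B = wL/2 = 2·8/2 = 8 kN
Superposition: R_A = 12 kN, R_B = 20 kN

R_A = 12 kN, R_B = 20 kN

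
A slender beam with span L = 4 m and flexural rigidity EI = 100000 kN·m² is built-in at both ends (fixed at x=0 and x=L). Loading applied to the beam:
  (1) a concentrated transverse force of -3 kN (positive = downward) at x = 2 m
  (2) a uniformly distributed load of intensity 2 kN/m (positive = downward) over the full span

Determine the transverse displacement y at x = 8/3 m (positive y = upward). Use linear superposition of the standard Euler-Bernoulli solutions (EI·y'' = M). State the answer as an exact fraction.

y(8/3) = -19/6075000 m

Load 1 — point force P=-3 kN at a=2 m (b=L-a=2):
  y_1 = -Pa²(L-x)²(3bL-(3b+a)(L-x))/(6L³EI)  [x>a] = -(-3)·2²·(4-(8/3))²·(3·2·4-(3·2+2)·(4-(8/3)))/(6·4³·100000) = 1/135000 m
Load 2 — uniform load w=2 kN/m over full span:
  y_2 = -wx²(L-x)²/(24EI) = -2·(8/3)²·(4-(8/3))²/(24·100000) = -8/759375 m
Superposition: y = Σ y_i = -19/6075000 m ≈ -0.000003 m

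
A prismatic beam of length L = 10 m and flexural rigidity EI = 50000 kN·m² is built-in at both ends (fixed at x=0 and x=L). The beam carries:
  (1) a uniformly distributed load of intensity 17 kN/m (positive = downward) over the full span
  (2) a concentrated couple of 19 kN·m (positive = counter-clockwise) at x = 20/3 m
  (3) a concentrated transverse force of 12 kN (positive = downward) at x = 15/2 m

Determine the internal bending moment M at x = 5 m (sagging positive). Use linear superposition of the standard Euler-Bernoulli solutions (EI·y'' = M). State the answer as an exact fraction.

M(5) = 971/12 kN·m

Load 1 — uniform load w=17 kN/m over full span:
  M_1 = wLx/2 - wL²/12 - wx²/2 = 17·10·5/2 - 17·10²/12 - 17·5²/2 = 425/6 kN·m
Load 2 — applied couple M₀=19 kN·m at a=20/3 m (b=L-a=10/3):
  M_2 = R_Ax - M_A  [x≤a] with R_A=38/15, M_A=19/3 = (38/15)·5 - (19/3) = 19/3 kN·m
Load 3 — point force P=12 kN at a=15/2 m (b=L-a=5/2):
  M_3 = Pb²(3a+b)x/L³ - Pab²/L²  [x≤a] = 12·(5/2)²·(3·(15/2)+(5/2))·5/10³ - 12·(15/2)·(5/2)²/10² = 15/4 kN·m
Superposition: M = Σ M_i = 971/12 kN·m ≈ 80.916667 kN·m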